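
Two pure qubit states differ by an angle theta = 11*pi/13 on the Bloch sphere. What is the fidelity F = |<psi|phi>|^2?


For states separated by angle theta on Bloch sphere:
F = cos^2(theta/2)
theta = 11*pi/13 = 2.6583
theta/2 = 1.3291
cos(theta/2) = 0.2393
F = 0.0573

0.0573


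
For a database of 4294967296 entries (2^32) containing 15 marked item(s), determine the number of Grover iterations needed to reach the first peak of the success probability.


After j Grover iterations the success probability is P(j) = sin^2((2j+1)*theta), where sin(theta) = sqrt(k/N).
N = 2^32 = 4294967296, k = 15
sin(theta) = sqrt(k/N) = 5.909703592e-05
theta = arcsin(sqrt(k/N)) = 5.909703596e-05 rad
P(j) reaches its first maximum when (2j+1)*theta is as close as possible to pi/2, i.e. j = round(pi/(4*theta) - 1/2).
pi/(4*theta) - 1/2 = 13289.4756
(For comparison, the common estimate pi/4 * sqrt(N/k) = 13289.9756; the exact maximiser is used here.)
Optimal iterations = 13289

13289


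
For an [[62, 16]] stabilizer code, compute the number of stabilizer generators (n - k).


For an [[n,k]] stabilizer code:
Number of stabilizer generators = n - k
= 62 - 16
= 46

46


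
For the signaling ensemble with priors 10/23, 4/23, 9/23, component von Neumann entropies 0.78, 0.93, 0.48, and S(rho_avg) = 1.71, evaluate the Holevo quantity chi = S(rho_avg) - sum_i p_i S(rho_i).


chi = S(rho) - sum_i p_i * S(rho_i)
Weighted entropy = 10/23 * 0.78 + 4/23 * 0.93 + 9/23 * 0.48
= 0.6887
chi = 1.71 - 0.6887
= 1.0213

1.0213


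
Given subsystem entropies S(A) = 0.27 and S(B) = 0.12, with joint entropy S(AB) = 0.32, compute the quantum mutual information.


I(A:B) = S(A) + S(B) - S(AB)
= 0.27 + 0.12 - 0.32
= 0.0700

0.0700


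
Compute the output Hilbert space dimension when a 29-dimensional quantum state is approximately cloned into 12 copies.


Output space = H^(tensor 12) where dim(H) = 29
dim = 29^12
= 841 (after 2 factors)
= 24389 (after 3 factors)
= 707281 (after 4 factors)
= 20511149 (after 5 factors)
= 594823321 (after 6 factors)
= 17249876309 (after 7 factors)
= 500246412961 (after 8 factors)
= 14507145975869 (after 9 factors)
= 420707233300201 (after 10 factors)
= 12200509765705829 (after 11 factors)
= 353814783205469041 (after 12 factors)
= 353814783205469041

353814783205469041


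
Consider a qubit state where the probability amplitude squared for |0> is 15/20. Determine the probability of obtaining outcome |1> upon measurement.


|alpha|^2 = 15/20 = 0.7500
|beta|^2 = 1 - 15/20 = 5/20 = 0.2500
P(|1>) = |beta|^2 = 0.2500

0.2500


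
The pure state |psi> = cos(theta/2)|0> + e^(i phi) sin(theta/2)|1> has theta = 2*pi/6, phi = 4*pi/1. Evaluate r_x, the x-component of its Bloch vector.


theta = 1.0472, phi = 12.5664
r_x = sin(theta)*cos(phi) = 0.8660 * 1.0000
r_x = 0.8660

0.8660


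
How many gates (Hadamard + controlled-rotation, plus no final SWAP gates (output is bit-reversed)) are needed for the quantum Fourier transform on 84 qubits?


Hadamard gates: 84
Controlled rotations: n*(n-1)/2 = 84*83/2 = 3486
SWAP gates: 0 (omitted)
Total = 84 + 3486
= 3570

3570


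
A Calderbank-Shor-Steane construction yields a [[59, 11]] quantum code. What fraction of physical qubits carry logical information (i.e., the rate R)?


Code rate R = k/n
= 11/59
= 0.1864

0.1864


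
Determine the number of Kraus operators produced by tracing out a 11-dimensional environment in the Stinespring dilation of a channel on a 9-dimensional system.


Tracing out the environment in an orthonormal basis {|i>_E} gives Kraus operators K_i = <i|_E U |0>_E.
Number of Kraus operators = dim(H_env) = d_env
= 11

11


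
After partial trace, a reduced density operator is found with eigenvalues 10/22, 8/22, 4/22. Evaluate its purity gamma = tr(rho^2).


tr(rho^2) = sum of eigenvalues squared
= (10/22)^2 + (8/22)^2 + (4/22)^2
= (100 + 64 + 16) / 484
= 180/484
= 0.3719

0.3719


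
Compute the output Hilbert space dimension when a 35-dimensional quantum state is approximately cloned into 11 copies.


Output space = H^(tensor 11) where dim(H) = 35
dim = 35^11
= 1225 (after 2 factors)
= 42875 (after 3 factors)
= 1500625 (after 4 factors)
= 52521875 (after 5 factors)
= 1838265625 (after 6 factors)
= 64339296875 (after 7 factors)
= 2251875390625 (after 8 factors)
= 78815638671875 (after 9 factors)
= 2758547353515625 (after 10 factors)
= 96549157373046875 (after 11 factors)
= 96549157373046875

96549157373046875


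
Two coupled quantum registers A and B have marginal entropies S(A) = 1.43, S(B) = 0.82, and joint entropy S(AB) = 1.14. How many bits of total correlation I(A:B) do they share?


I(A:B) = S(A) + S(B) - S(AB)
= 1.43 + 0.82 - 1.14
= 1.1100

1.1100


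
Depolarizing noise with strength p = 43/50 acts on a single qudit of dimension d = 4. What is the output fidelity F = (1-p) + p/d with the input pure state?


F = (1-p) + p/d
= (1 - 0.8600) + 0.8600/4
= 0.1400 + 0.2150
= 0.3550

0.3550


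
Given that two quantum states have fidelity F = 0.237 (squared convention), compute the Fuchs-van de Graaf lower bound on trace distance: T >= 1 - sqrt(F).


Fuchs-van de Graaf (squared-fidelity convention): 1 - sqrt(F) <= T <= sqrt(1 - F).
Lower bound: T >= 1 - sqrt(F)
sqrt(F) = sqrt(0.237) = 0.4868
T >= 1 - 0.4868
T >= 0.5132

0.5132


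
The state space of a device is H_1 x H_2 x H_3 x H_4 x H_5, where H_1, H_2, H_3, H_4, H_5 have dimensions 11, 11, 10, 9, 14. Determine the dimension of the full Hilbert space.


dim(H_1 x H_2 x H_3 x H_4 x H_5) = 11 * 11 * 10 * 9 * 14
= 121 * 10 * 9 * 14
= 1210 * 9 * 14
= 10890 * 14
= 152460

152460


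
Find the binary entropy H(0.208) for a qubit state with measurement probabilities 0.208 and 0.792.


S = -p*log2(p) - (1-p)*log2(1-p)
p = 0.2080, 1-p = 0.7920
= -0.2080 * log2(0.2080) - 0.7920 * log2(0.7920)
= -(-0.4712) - (-0.2665)
= 0.7376

0.7376


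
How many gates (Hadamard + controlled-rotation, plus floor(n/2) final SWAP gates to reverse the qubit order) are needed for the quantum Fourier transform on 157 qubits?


Hadamard gates: 157
Controlled rotations: n*(n-1)/2 = 157*156/2 = 12246
SWAP gates: floor(n/2) = floor(157/2) = 78
Total = 157 + 12246 + 78
= 12481

12481


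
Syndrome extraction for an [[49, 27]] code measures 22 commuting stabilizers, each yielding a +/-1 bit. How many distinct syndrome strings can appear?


Each stabilizer generator gives a binary (+1 or -1) measurement outcome.
With 22 independent generators:
Total syndromes = 2^22
= 4194304

4194304


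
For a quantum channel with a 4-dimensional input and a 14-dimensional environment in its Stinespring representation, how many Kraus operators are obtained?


Tracing out the environment in an orthonormal basis {|i>_E} gives Kraus operators K_i = <i|_E U |0>_E.
Number of Kraus operators = dim(H_env) = d_env
= 14

14


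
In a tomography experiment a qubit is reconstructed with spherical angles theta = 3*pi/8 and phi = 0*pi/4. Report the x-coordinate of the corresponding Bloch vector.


theta = 1.1781, phi = 0.0000
r_x = sin(theta)*cos(phi) = 0.9239 * 1.0000
r_x = 0.9239

0.9239


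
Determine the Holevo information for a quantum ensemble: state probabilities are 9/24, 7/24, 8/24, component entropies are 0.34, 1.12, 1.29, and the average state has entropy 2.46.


chi = S(rho) - sum_i p_i * S(rho_i)
Weighted entropy = 9/24 * 0.34 + 7/24 * 1.12 + 8/24 * 1.29
= 0.8842
chi = 2.46 - 0.8842
= 1.5758

1.5758


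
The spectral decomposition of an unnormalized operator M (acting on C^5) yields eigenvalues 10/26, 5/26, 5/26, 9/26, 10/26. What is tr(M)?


tr(M) = sum of eigenvalues
= 10/26 + 5/26 + 5/26 + 9/26 + 10/26
= 39/26
= 1.5000

1.5000


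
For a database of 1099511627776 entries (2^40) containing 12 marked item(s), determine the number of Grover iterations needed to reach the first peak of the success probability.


After j Grover iterations the success probability is P(j) = sin^2((2j+1)*theta), where sin(theta) = sqrt(k/N).
N = 2^40 = 1099511627776, k = 12
sin(theta) = sqrt(k/N) = 3.30362474e-06
theta = arcsin(sqrt(k/N)) = 3.30362474e-06 rad
P(j) reaches its first maximum when (2j+1)*theta is as close as possible to pi/2, i.e. j = round(pi/(4*theta) - 1/2).
pi/(4*theta) - 1/2 = 237737.8103
(For comparison, the common estimate pi/4 * sqrt(N/k) = 237738.3103; the exact maximiser is used here.)
Optimal iterations = 237738

237738


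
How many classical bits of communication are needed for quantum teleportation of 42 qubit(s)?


Quantum teleportation requires 2 classical bits per qubit teleported.
42 qubit(s) -> 2 * 42 = 84 classical bits

84


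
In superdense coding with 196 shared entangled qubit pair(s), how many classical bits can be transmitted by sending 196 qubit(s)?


Superdense coding allows 2 classical bits per shared entangled pair.
196 pair(s) -> 2 * 196 = 392 classical bits

392


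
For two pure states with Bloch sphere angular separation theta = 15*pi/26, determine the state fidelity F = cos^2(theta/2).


For states separated by angle theta on Bloch sphere:
F = cos^2(theta/2)
theta = 15*pi/26 = 1.8125
theta/2 = 0.9062
cos(theta/2) = 0.6167
F = 0.3803

0.3803


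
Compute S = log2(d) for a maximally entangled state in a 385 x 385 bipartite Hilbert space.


For a maximally entangled state in d x d:
S = log2(d) = log2(385)
= 8.5887

8.5887


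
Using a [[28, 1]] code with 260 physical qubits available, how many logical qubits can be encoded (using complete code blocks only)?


Each code block uses 28 physical qubits for 1 logical qubit(s).
Number of complete blocks = floor(260 / 28) = 9
Logical qubits = 9 * 1
= 9

9


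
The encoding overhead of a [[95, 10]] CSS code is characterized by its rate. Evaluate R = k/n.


Code rate R = k/n
= 10/95
= 0.1053

0.1053


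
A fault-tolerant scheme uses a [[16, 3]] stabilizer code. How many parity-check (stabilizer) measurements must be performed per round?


For an [[n,k]] stabilizer code:
Number of stabilizer generators = n - k
= 16 - 3
= 13

13


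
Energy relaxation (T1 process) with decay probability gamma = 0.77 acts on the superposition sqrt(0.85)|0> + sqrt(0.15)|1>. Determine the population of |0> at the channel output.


For amplitude damping with parameter gamma on state sqrt(a)|0> + sqrt(b)|1>:
alpha^2 = 0.85, beta^2 = 0.15
P(|0>) = alpha^2 + gamma * beta^2
= 0.85 + 0.77 * 0.15
= 0.85 + 0.1155
= 0.9655

0.9655


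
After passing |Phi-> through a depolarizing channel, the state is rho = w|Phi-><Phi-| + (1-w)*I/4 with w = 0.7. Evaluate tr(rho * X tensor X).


|Phi-> = (|00> - |11>)/sqrt(2)
For the pure Bell state, <X_A X_B> = -1 (Bell-state Pauli correlator).
The maximally-mixed part I/4 has tr(I/4 * P tensor P) = 0 for any traceless Pauli P.
So <X_A X_B>_rho = w * (-1) + (1 - w) * 0
= 0.7 * (-1)
= -0.7000

-0.7000


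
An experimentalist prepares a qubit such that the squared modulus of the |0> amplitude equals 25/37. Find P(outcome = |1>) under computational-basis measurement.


|alpha|^2 = 25/37 = 0.6757
|beta|^2 = 1 - 25/37 = 12/37 = 0.3243
P(|1>) = |beta|^2 = 0.3243

0.3243


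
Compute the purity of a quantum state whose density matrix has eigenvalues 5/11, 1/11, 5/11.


tr(rho^2) = sum of eigenvalues squared
= (5/11)^2 + (1/11)^2 + (5/11)^2
= (25 + 1 + 25) / 121
= 51/121
= 0.4215

0.4215


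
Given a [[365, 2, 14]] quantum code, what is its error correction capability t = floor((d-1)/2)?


Code parameters: [[365, 2, 14]], distance d = 14.
Number of correctable errors = floor((d-1)/2)
= floor((14 - 1)/2)
= floor(13/2)
= 6

6


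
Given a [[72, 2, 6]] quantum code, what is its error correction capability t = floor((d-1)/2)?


Code parameters: [[72, 2, 6]], distance d = 6.
Number of correctable errors = floor((d-1)/2)
= floor((6 - 1)/2)
= floor(5/2)
= 2

2


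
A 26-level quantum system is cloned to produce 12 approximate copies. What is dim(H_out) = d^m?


Output space = H^(tensor 12) where dim(H) = 26
dim = 26^12
= 676 (after 2 factors)
= 17576 (after 3 factors)
= 456976 (after 4 factors)
= 11881376 (after 5 factors)
= 308915776 (after 6 factors)
= 8031810176 (after 7 factors)
= 208827064576 (after 8 factors)
= 5429503678976 (after 9 factors)
= 141167095653376 (after 10 factors)
= 3670344486987776 (after 11 factors)
= 95428956661682176 (after 12 factors)
= 95428956661682176

95428956661682176


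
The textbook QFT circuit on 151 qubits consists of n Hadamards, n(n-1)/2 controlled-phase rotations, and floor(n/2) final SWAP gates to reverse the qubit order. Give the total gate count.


Hadamard gates: 151
Controlled rotations: n*(n-1)/2 = 151*150/2 = 11325
SWAP gates: floor(n/2) = floor(151/2) = 75
Total = 151 + 11325 + 75
= 11551

11551


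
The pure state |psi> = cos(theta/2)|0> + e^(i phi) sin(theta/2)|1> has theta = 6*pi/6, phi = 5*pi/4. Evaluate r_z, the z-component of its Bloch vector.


theta = 3.1416, phi = 3.9270
r_z = cos(theta) = -1.0000

-1.0000


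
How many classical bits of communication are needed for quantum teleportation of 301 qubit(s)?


Quantum teleportation requires 2 classical bits per qubit teleported.
301 qubit(s) -> 2 * 301 = 602 classical bits

602


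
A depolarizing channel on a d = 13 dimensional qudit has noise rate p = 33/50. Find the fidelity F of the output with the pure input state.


F = (1-p) + p/d
= (1 - 0.6600) + 0.6600/13
= 0.3400 + 0.0508
= 0.3908

0.3908


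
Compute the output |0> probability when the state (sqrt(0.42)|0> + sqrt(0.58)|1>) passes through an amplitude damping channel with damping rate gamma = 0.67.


For amplitude damping with parameter gamma on state sqrt(a)|0> + sqrt(b)|1>:
alpha^2 = 0.42, beta^2 = 0.58
P(|0>) = alpha^2 + gamma * beta^2
= 0.42 + 0.67 * 0.58
= 0.42 + 0.3886
= 0.8086

0.8086


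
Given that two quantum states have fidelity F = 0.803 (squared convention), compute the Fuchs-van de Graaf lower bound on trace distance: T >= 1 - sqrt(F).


Fuchs-van de Graaf (squared-fidelity convention): 1 - sqrt(F) <= T <= sqrt(1 - F).
Lower bound: T >= 1 - sqrt(F)
sqrt(F) = sqrt(0.803) = 0.8961
T >= 1 - 0.8961
T >= 0.1039

0.1039


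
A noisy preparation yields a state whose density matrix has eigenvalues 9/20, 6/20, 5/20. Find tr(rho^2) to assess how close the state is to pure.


tr(rho^2) = sum of eigenvalues squared
= (9/20)^2 + (6/20)^2 + (5/20)^2
= (81 + 36 + 25) / 400
= 142/400
= 0.3550

0.3550


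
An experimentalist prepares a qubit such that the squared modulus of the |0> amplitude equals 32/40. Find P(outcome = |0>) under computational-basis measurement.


|alpha|^2 = 32/40 = 0.8000
|beta|^2 = 1 - 32/40 = 8/40 = 0.2000
P(|0>) = |alpha|^2 = 0.8000

0.8000


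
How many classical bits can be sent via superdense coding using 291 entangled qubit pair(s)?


Superdense coding allows 2 classical bits per shared entangled pair.
291 pair(s) -> 2 * 291 = 582 classical bits

582


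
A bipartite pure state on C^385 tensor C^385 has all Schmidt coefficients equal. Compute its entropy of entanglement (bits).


For a maximally entangled state in d x d:
S = log2(d) = log2(385)
= 8.5887

8.5887


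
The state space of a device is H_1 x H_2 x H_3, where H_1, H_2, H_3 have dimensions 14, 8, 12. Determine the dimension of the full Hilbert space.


dim(H_1 x H_2 x H_3) = 14 * 8 * 12
= 112 * 12
= 1344

1344


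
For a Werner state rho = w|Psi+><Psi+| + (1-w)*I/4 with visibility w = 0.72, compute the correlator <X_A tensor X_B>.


|Psi+> = (|01> + |10>)/sqrt(2)
For the pure Bell state, <X_A X_B> = +1 (Bell-state Pauli correlator).
The maximally-mixed part I/4 has tr(I/4 * P tensor P) = 0 for any traceless Pauli P.
So <X_A X_B>_rho = w * (+1) + (1 - w) * 0
= 0.72 * (+1)
= 0.7200

0.7200


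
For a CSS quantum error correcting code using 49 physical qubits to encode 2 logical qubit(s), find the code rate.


Code rate R = k/n
= 2/49
= 0.0408

0.0408


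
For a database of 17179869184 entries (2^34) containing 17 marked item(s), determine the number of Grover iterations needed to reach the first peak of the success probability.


After j Grover iterations the success probability is P(j) = sin^2((2j+1)*theta), where sin(theta) = sqrt(k/N).
N = 2^34 = 17179869184, k = 17
sin(theta) = sqrt(k/N) = 3.145679951e-05
theta = arcsin(sqrt(k/N)) = 3.145679952e-05 rad
P(j) reaches its first maximum when (2j+1)*theta is as close as possible to pi/2, i.e. j = round(pi/(4*theta) - 1/2).
pi/(4*theta) - 1/2 = 24967.0166
(For comparison, the common estimate pi/4 * sqrt(N/k) = 24967.5166; the exact maximiser is used here.)
Optimal iterations = 24967

24967


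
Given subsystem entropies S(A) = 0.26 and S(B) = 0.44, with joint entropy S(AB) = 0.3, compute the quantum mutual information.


I(A:B) = S(A) + S(B) - S(AB)
= 0.26 + 0.44 - 0.3
= 0.4000

0.4000


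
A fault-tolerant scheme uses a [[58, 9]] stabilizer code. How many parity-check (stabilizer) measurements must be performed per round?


For an [[n,k]] stabilizer code:
Number of stabilizer generators = n - k
= 58 - 9
= 49

49


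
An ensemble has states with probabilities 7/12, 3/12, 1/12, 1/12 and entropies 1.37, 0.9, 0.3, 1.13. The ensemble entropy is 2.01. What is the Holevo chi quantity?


chi = S(rho) - sum_i p_i * S(rho_i)
Weighted entropy = 7/12 * 1.37 + 3/12 * 0.9 + 1/12 * 0.3 + 1/12 * 1.13
= 1.1433
chi = 2.01 - 1.1433
= 0.8667

0.8667


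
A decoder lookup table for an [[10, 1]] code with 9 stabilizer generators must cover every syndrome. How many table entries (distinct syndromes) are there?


Each stabilizer generator gives a binary (+1 or -1) measurement outcome.
With 9 independent generators:
Total syndromes = 2^9
= 512

512


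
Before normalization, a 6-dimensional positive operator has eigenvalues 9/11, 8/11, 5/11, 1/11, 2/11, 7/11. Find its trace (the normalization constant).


tr(M) = sum of eigenvalues
= 9/11 + 8/11 + 5/11 + 1/11 + 2/11 + 7/11
= 32/11
= 2.9091

2.9091


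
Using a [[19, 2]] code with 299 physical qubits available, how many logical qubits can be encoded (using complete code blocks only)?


Each code block uses 19 physical qubits for 2 logical qubit(s).
Number of complete blocks = floor(299 / 19) = 15
Logical qubits = 15 * 2
= 30

30


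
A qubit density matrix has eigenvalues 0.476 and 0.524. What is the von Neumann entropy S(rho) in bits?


S = -p*log2(p) - (1-p)*log2(1-p)
p = 0.4760, 1-p = 0.5240
= -0.4760 * log2(0.4760) - 0.5240 * log2(0.5240)
= -(-0.5098) - (-0.4886)
= 0.9983

0.9983


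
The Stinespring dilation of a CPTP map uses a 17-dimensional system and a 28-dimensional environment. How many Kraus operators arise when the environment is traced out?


Tracing out the environment in an orthonormal basis {|i>_E} gives Kraus operators K_i = <i|_E U |0>_E.
Number of Kraus operators = dim(H_env) = d_env
= 28

28


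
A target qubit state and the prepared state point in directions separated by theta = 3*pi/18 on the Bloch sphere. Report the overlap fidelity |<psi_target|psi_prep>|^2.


For states separated by angle theta on Bloch sphere:
F = cos^2(theta/2)
theta = 3*pi/18 = 0.5236
theta/2 = 0.2618
cos(theta/2) = 0.9659
F = 0.9330

0.9330


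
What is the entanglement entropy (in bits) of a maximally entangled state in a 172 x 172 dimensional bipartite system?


For a maximally entangled state in d x d:
S = log2(d) = log2(172)
= 7.4263

7.4263


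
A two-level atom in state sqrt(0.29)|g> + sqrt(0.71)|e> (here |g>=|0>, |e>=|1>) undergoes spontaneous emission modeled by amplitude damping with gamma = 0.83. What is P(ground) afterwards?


For amplitude damping with parameter gamma on state sqrt(a)|0> + sqrt(b)|1>:
alpha^2 = 0.29, beta^2 = 0.71
P(|0>) = alpha^2 + gamma * beta^2
= 0.29 + 0.83 * 0.71
= 0.29 + 0.5893
= 0.8793

0.8793


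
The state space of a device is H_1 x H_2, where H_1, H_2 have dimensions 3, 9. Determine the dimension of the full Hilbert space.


dim(H_1 x H_2) = 3 * 9
= 27

27


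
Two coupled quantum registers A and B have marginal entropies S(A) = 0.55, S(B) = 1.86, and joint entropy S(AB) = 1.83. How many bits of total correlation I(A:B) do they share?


I(A:B) = S(A) + S(B) - S(AB)
= 0.55 + 1.86 - 1.83
= 0.5800

0.5800


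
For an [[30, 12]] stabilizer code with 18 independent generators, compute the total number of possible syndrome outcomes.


Each stabilizer generator gives a binary (+1 or -1) measurement outcome.
With 18 independent generators:
Total syndromes = 2^18
= 262144

262144


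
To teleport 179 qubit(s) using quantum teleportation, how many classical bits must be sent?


Quantum teleportation requires 2 classical bits per qubit teleported.
179 qubit(s) -> 2 * 179 = 358 classical bits

358


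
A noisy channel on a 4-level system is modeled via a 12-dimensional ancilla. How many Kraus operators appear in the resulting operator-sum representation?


Tracing out the environment in an orthonormal basis {|i>_E} gives Kraus operators K_i = <i|_E U |0>_E.
Number of Kraus operators = dim(H_env) = d_env
= 12

12


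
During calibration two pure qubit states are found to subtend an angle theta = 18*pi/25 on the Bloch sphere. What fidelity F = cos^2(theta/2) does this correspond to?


For states separated by angle theta on Bloch sphere:
F = cos^2(theta/2)
theta = 18*pi/25 = 2.2619
theta/2 = 1.1310
cos(theta/2) = 0.4258
F = 0.1813

0.1813


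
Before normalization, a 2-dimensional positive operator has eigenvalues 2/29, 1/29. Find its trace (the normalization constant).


tr(M) = sum of eigenvalues
= 2/29 + 1/29
= 3/29
= 0.1034

0.1034


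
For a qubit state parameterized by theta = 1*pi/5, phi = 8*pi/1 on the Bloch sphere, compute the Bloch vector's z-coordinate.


theta = 0.6283, phi = 25.1327
r_z = cos(theta) = 0.8090

0.8090


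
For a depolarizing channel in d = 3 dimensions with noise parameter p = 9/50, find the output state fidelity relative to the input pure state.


F = (1-p) + p/d
= (1 - 0.1800) + 0.1800/3
= 0.8200 + 0.0600
= 0.8800

0.8800


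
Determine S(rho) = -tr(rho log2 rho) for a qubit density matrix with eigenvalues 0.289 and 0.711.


S = -p*log2(p) - (1-p)*log2(1-p)
p = 0.2890, 1-p = 0.7110
= -0.2890 * log2(0.2890) - 0.7110 * log2(0.7110)
= -(-0.5176) - (-0.3499)
= 0.8674

0.8674


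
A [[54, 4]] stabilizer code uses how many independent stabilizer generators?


For an [[n,k]] stabilizer code:
Number of stabilizer generators = n - k
= 54 - 4
= 50

50


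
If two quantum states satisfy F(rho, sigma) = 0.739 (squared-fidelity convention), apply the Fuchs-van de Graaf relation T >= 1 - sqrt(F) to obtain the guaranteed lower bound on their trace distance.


Fuchs-van de Graaf (squared-fidelity convention): 1 - sqrt(F) <= T <= sqrt(1 - F).
Lower bound: T >= 1 - sqrt(F)
sqrt(F) = sqrt(0.739) = 0.8597
T >= 1 - 0.8597
T >= 0.1403

0.1403


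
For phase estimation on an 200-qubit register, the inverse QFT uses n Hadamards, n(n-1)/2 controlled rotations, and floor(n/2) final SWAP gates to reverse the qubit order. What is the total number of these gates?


Hadamard gates: 200
Controlled rotations: n*(n-1)/2 = 200*199/2 = 19900
SWAP gates: floor(n/2) = floor(200/2) = 100
Total = 200 + 19900 + 100
= 20200

20200


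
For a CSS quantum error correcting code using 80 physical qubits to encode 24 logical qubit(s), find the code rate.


Code rate R = k/n
= 24/80
= 0.3000

0.3000


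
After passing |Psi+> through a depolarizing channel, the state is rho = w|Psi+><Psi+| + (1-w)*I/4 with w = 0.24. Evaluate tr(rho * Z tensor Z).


|Psi+> = (|01> + |10>)/sqrt(2)
For the pure Bell state, <Z_A Z_B> = -1 (Bell-state Pauli correlator).
The maximally-mixed part I/4 has tr(I/4 * P tensor P) = 0 for any traceless Pauli P.
So <Z_A Z_B>_rho = w * (-1) + (1 - w) * 0
= 0.24 * (-1)
= -0.2400

-0.2400


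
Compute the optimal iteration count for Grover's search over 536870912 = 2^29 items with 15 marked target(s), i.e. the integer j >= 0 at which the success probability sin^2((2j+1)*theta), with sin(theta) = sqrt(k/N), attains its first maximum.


After j Grover iterations the success probability is P(j) = sin^2((2j+1)*theta), where sin(theta) = sqrt(k/N).
N = 2^29 = 536870912, k = 15
sin(theta) = sqrt(k/N) = 0.0001671516594
theta = arcsin(sqrt(k/N)) = 0.0001671516602 rad
P(j) reaches its first maximum when (2j+1)*theta is as close as possible to pi/2, i.e. j = round(pi/(4*theta) - 1/2).
pi/(4*theta) - 1/2 = 4698.2159
(For comparison, the common estimate pi/4 * sqrt(N/k) = 4698.7159; the exact maximiser is used here.)
Optimal iterations = 4698

4698


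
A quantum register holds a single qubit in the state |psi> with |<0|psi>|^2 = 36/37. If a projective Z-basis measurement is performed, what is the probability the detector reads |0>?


|alpha|^2 = 36/37 = 0.9730
|beta|^2 = 1 - 36/37 = 1/37 = 0.0270
P(|0>) = |alpha|^2 = 0.9730

0.9730


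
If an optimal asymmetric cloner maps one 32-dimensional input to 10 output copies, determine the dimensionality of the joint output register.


Output space = H^(tensor 10) where dim(H) = 32
dim = 32^10
= 1024 (after 2 factors)
= 32768 (after 3 factors)
= 1048576 (after 4 factors)
= 33554432 (after 5 factors)
= 1073741824 (after 6 factors)
= 34359738368 (after 7 factors)
= 1099511627776 (after 8 factors)
= 35184372088832 (after 9 factors)
= 1125899906842624 (after 10 factors)
= 1125899906842624

1125899906842624


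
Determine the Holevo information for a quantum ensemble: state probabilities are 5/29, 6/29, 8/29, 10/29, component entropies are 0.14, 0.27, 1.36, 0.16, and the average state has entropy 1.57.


chi = S(rho) - sum_i p_i * S(rho_i)
Weighted entropy = 5/29 * 0.14 + 6/29 * 0.27 + 8/29 * 1.36 + 10/29 * 0.16
= 0.5103
chi = 1.57 - 0.5103
= 1.0597

1.0597


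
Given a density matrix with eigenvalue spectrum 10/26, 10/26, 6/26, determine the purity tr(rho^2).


tr(rho^2) = sum of eigenvalues squared
= (10/26)^2 + (10/26)^2 + (6/26)^2
= (100 + 100 + 36) / 676
= 236/676
= 0.3491

0.3491


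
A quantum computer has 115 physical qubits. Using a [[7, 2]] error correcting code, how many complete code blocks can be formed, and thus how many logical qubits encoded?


Each code block uses 7 physical qubits for 2 logical qubit(s).
Number of complete blocks = floor(115 / 7) = 16
Logical qubits = 16 * 2
= 32

32


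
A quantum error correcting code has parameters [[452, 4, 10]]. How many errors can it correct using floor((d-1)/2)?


Code parameters: [[452, 4, 10]], distance d = 10.
Number of correctable errors = floor((d-1)/2)
= floor((10 - 1)/2)
= floor(9/2)
= 4

4


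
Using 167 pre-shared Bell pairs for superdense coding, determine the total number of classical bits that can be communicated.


Superdense coding allows 2 classical bits per shared entangled pair.
167 pair(s) -> 2 * 167 = 334 classical bits

334


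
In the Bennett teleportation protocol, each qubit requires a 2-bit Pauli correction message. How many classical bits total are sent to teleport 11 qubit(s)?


Quantum teleportation requires 2 classical bits per qubit teleported.
11 qubit(s) -> 2 * 11 = 22 classical bits

22


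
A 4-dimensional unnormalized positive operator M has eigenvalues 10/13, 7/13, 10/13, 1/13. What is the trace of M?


tr(M) = sum of eigenvalues
= 10/13 + 7/13 + 10/13 + 1/13
= 28/13
= 2.1538

2.1538


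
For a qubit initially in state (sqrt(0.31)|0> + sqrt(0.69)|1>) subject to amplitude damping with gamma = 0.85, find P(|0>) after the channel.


For amplitude damping with parameter gamma on state sqrt(a)|0> + sqrt(b)|1>:
alpha^2 = 0.31, beta^2 = 0.69
P(|0>) = alpha^2 + gamma * beta^2
= 0.31 + 0.85 * 0.69
= 0.31 + 0.5865
= 0.8965

0.8965


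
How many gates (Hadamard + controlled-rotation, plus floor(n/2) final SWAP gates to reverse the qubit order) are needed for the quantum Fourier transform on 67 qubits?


Hadamard gates: 67
Controlled rotations: n*(n-1)/2 = 67*66/2 = 2211
SWAP gates: floor(n/2) = floor(67/2) = 33
Total = 67 + 2211 + 33
= 2311

2311


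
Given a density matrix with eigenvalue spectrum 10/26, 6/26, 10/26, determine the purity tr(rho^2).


tr(rho^2) = sum of eigenvalues squared
= (10/26)^2 + (6/26)^2 + (10/26)^2
= (100 + 36 + 100) / 676
= 236/676
= 0.3491

0.3491


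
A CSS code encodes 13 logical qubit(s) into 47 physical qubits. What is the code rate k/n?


Code rate R = k/n
= 13/47
= 0.2766

0.2766


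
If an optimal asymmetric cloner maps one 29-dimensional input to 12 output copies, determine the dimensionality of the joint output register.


Output space = H^(tensor 12) where dim(H) = 29
dim = 29^12
= 841 (after 2 factors)
= 24389 (after 3 factors)
= 707281 (after 4 factors)
= 20511149 (after 5 factors)
= 594823321 (after 6 factors)
= 17249876309 (after 7 factors)
= 500246412961 (after 8 factors)
= 14507145975869 (after 9 factors)
= 420707233300201 (after 10 factors)
= 12200509765705829 (after 11 factors)
= 353814783205469041 (after 12 factors)
= 353814783205469041

353814783205469041


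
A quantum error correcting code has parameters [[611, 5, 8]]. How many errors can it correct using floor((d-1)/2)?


Code parameters: [[611, 5, 8]], distance d = 8.
Number of correctable errors = floor((d-1)/2)
= floor((8 - 1)/2)
= floor(7/2)
= 3

3


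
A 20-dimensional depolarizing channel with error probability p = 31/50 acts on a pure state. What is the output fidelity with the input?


F = (1-p) + p/d
= (1 - 0.6200) + 0.6200/20
= 0.3800 + 0.0310
= 0.4110

0.4110


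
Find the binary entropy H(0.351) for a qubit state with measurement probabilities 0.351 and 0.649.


S = -p*log2(p) - (1-p)*log2(1-p)
p = 0.3510, 1-p = 0.6490
= -0.3510 * log2(0.3510) - 0.6490 * log2(0.6490)
= -(-0.5302) - (-0.4048)
= 0.9350

0.9350


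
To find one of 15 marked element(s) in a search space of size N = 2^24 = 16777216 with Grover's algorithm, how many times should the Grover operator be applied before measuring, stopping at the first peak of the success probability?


After j Grover iterations the success probability is P(j) = sin^2((2j+1)*theta), where sin(theta) = sqrt(k/N).
N = 2^24 = 16777216, k = 15
sin(theta) = sqrt(k/N) = 0.0009455525748
theta = arcsin(sqrt(k/N)) = 0.0009455527157 rad
P(j) reaches its first maximum when (2j+1)*theta is as close as possible to pi/2, i.e. j = round(pi/(4*theta) - 1/2).
pi/(4*theta) - 1/2 = 830.1233
(For comparison, the common estimate pi/4 * sqrt(N/k) = 830.6235; the exact maximiser is used here.)
Optimal iterations = 830

830


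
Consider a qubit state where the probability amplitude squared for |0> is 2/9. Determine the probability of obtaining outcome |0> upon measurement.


|alpha|^2 = 2/9 = 0.2222
|beta|^2 = 1 - 2/9 = 7/9 = 0.7778
P(|0>) = |alpha|^2 = 0.2222

0.2222


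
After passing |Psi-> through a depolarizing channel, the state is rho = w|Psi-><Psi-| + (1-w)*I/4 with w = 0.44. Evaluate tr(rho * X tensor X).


|Psi-> = (|01> - |10>)/sqrt(2)
For the pure Bell state, <X_A X_B> = -1 (Bell-state Pauli correlator).
The maximally-mixed part I/4 has tr(I/4 * P tensor P) = 0 for any traceless Pauli P.
So <X_A X_B>_rho = w * (-1) + (1 - w) * 0
= 0.44 * (-1)
= -0.4400

-0.4400


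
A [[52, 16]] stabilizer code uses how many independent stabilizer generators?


For an [[n,k]] stabilizer code:
Number of stabilizer generators = n - k
= 52 - 16
= 36

36


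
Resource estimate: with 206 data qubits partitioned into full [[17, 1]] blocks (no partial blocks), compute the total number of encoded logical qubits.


Each code block uses 17 physical qubits for 1 logical qubit(s).
Number of complete blocks = floor(206 / 17) = 12
Logical qubits = 12 * 1
= 12

12


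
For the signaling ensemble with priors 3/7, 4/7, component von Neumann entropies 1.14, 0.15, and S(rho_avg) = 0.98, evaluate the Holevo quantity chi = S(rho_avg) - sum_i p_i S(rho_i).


chi = S(rho) - sum_i p_i * S(rho_i)
Weighted entropy = 3/7 * 1.14 + 4/7 * 0.15
= 0.5743
chi = 0.98 - 0.5743
= 0.4057

0.4057


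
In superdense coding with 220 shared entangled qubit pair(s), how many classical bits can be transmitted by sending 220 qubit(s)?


Superdense coding allows 2 classical bits per shared entangled pair.
220 pair(s) -> 2 * 220 = 440 classical bits

440


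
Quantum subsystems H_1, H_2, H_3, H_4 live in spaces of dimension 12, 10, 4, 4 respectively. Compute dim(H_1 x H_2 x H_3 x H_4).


dim(H_1 x H_2 x H_3 x H_4) = 12 * 10 * 4 * 4
= 120 * 4 * 4
= 480 * 4
= 1920

1920


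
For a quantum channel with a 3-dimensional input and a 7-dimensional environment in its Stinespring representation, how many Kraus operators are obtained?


Tracing out the environment in an orthonormal basis {|i>_E} gives Kraus operators K_i = <i|_E U |0>_E.
Number of Kraus operators = dim(H_env) = d_env
= 7

7


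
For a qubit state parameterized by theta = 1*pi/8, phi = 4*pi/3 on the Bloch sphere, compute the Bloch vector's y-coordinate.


theta = 0.3927, phi = 4.1888
r_y = sin(theta)*sin(phi) = 0.3827 * -0.8660
r_y = -0.3314

-0.3314


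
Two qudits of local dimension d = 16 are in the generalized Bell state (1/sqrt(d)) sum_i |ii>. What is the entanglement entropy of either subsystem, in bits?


For a maximally entangled state in d x d:
S = log2(d) = log2(16)
= 4.0000

4.0000


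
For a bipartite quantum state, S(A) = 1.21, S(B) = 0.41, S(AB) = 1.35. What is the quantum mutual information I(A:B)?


I(A:B) = S(A) + S(B) - S(AB)
= 1.21 + 0.41 - 1.35
= 0.2700

0.2700


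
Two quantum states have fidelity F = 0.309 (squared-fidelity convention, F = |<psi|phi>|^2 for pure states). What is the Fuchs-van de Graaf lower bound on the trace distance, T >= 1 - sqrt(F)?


Fuchs-van de Graaf (squared-fidelity convention): 1 - sqrt(F) <= T <= sqrt(1 - F).
Lower bound: T >= 1 - sqrt(F)
sqrt(F) = sqrt(0.309) = 0.5559
T >= 1 - 0.5559
T >= 0.4441

0.4441


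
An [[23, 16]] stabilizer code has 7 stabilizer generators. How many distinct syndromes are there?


Each stabilizer generator gives a binary (+1 or -1) measurement outcome.
With 7 independent generators:
Total syndromes = 2^7
= 128

128


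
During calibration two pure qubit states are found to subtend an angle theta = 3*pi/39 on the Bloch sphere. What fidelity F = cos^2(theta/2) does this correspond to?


For states separated by angle theta on Bloch sphere:
F = cos^2(theta/2)
theta = 3*pi/39 = 0.2417
theta/2 = 0.1208
cos(theta/2) = 0.9927
F = 0.9855

0.9855


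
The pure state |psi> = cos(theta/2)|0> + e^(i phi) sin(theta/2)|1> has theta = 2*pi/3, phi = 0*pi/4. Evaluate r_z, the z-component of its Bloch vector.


theta = 2.0944, phi = 0.0000
r_z = cos(theta) = -0.5000

-0.5000


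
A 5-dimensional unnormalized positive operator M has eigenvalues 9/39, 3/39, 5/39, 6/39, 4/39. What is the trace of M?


tr(M) = sum of eigenvalues
= 9/39 + 3/39 + 5/39 + 6/39 + 4/39
= 27/39
= 0.6923

0.6923


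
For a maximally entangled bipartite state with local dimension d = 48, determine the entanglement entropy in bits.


For a maximally entangled state in d x d:
S = log2(d) = log2(48)
= 5.5850

5.5850


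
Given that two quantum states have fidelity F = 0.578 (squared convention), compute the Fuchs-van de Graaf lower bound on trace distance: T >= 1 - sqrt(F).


Fuchs-van de Graaf (squared-fidelity convention): 1 - sqrt(F) <= T <= sqrt(1 - F).
Lower bound: T >= 1 - sqrt(F)
sqrt(F) = sqrt(0.578) = 0.7603
T >= 1 - 0.7603
T >= 0.2397

0.2397


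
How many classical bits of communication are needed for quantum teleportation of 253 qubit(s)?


Quantum teleportation requires 2 classical bits per qubit teleported.
253 qubit(s) -> 2 * 253 = 506 classical bits

506


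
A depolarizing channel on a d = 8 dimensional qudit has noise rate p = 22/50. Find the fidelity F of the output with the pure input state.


F = (1-p) + p/d
= (1 - 0.4400) + 0.4400/8
= 0.5600 + 0.0550
= 0.6150

0.6150


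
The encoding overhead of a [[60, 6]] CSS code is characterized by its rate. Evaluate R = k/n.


Code rate R = k/n
= 6/60
= 0.1000

0.1000


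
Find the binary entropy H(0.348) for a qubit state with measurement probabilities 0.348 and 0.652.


S = -p*log2(p) - (1-p)*log2(1-p)
p = 0.3480, 1-p = 0.6520
= -0.3480 * log2(0.3480) - 0.6520 * log2(0.6520)
= -(-0.5299) - (-0.4023)
= 0.9323

0.9323


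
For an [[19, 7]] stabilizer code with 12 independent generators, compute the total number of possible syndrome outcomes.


Each stabilizer generator gives a binary (+1 or -1) measurement outcome.
With 12 independent generators:
Total syndromes = 2^12
= 4096

4096


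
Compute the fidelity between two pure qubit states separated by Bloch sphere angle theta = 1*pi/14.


For states separated by angle theta on Bloch sphere:
F = cos^2(theta/2)
theta = 1*pi/14 = 0.2244
theta/2 = 0.1122
cos(theta/2) = 0.9937
F = 0.9875

0.9875


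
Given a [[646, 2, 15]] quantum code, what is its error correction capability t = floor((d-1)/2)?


Code parameters: [[646, 2, 15]], distance d = 15.
Number of correctable errors = floor((d-1)/2)
= floor((15 - 1)/2)
= floor(14/2)
= 7

7


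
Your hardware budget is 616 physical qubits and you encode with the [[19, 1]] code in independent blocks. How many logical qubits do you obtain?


Each code block uses 19 physical qubits for 1 logical qubit(s).
Number of complete blocks = floor(616 / 19) = 32
Logical qubits = 32 * 1
= 32

32


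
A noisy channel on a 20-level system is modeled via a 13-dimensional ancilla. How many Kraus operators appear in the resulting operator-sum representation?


Tracing out the environment in an orthonormal basis {|i>_E} gives Kraus operators K_i = <i|_E U |0>_E.
Number of Kraus operators = dim(H_env) = d_env
= 13

13


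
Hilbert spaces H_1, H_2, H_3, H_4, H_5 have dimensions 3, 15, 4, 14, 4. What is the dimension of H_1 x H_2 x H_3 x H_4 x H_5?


dim(H_1 x H_2 x H_3 x H_4 x H_5) = 3 * 15 * 4 * 14 * 4
= 45 * 4 * 14 * 4
= 180 * 14 * 4
= 2520 * 4
= 10080

10080


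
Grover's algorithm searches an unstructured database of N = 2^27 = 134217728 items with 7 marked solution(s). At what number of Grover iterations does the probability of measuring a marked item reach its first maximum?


After j Grover iterations the success probability is P(j) = sin^2((2j+1)*theta), where sin(theta) = sqrt(k/N).
N = 2^27 = 134217728, k = 7
sin(theta) = sqrt(k/N) = 0.0002283726432
theta = arcsin(sqrt(k/N)) = 0.0002283726452 rad
P(j) reaches its first maximum when (2j+1)*theta is as close as possible to pi/2, i.e. j = round(pi/(4*theta) - 1/2).
pi/(4*theta) - 1/2 = 3438.6079
(For comparison, the common estimate pi/4 * sqrt(N/k) = 3439.1079; the exact maximiser is used here.)
Optimal iterations = 3439

3439


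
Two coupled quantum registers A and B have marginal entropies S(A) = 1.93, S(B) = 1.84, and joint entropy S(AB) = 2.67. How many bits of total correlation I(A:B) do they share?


I(A:B) = S(A) + S(B) - S(AB)
= 1.93 + 1.84 - 2.67
= 1.1000

1.1000


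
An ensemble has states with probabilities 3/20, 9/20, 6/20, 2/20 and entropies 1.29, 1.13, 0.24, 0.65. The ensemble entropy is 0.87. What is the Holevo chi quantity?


chi = S(rho) - sum_i p_i * S(rho_i)
Weighted entropy = 3/20 * 1.29 + 9/20 * 1.13 + 6/20 * 0.24 + 2/20 * 0.65
= 0.8390
chi = 0.87 - 0.8390
= 0.0310

0.0310


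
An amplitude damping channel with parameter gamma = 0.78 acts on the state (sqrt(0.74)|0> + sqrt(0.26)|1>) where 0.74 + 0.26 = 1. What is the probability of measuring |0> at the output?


For amplitude damping with parameter gamma on state sqrt(a)|0> + sqrt(b)|1>:
alpha^2 = 0.74, beta^2 = 0.26
P(|0>) = alpha^2 + gamma * beta^2
= 0.74 + 0.78 * 0.26
= 0.74 + 0.2028
= 0.9428

0.9428


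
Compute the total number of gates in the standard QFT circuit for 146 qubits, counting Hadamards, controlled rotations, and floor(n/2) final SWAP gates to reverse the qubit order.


Hadamard gates: 146
Controlled rotations: n*(n-1)/2 = 146*145/2 = 10585
SWAP gates: floor(n/2) = floor(146/2) = 73
Total = 146 + 10585 + 73
= 10804

10804
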